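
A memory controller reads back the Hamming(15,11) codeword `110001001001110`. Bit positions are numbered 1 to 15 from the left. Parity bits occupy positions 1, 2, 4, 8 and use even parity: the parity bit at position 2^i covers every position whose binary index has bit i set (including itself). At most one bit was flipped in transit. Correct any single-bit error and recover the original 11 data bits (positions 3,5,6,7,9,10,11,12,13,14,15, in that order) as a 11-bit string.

s1: b1⊕b3⊕b5⊕b7⊕b9⊕b11⊕b13⊕b15 = 1⊕0⊕0⊕0⊕1⊕0⊕1⊕0 = 1
s2: b2⊕b3⊕b6⊕b7⊕b10⊕b11⊕b14⊕b15 = 1⊕0⊕1⊕0⊕0⊕0⊕1⊕0 = 1
s4: b4⊕b5⊕b6⊕b7⊕b12⊕b13⊕b14⊕b15 = 0⊕0⊕1⊕0⊕1⊕1⊕1⊕0 = 0
s8: b8⊕b9⊕b10⊕b11⊕b12⊕b13⊕b14⊕b15 = 0⊕1⊕0⊕0⊕1⊕1⊕1⊕0 = 0
Syndrome (s8...s1) = 0011 → position 3.
Flip bit 3: corrected codeword = 111001001001110
Data bits at positions 3,5,6,7,9,10,11,12,13,14,15: 10101001110

10101001110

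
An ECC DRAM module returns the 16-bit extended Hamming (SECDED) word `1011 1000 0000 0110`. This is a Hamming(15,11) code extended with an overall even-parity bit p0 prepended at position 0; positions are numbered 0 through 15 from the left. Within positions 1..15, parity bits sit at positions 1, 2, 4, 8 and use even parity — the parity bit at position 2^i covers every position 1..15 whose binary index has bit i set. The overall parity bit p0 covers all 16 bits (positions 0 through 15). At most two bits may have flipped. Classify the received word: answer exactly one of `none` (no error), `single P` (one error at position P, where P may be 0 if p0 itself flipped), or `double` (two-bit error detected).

double

s1: b1⊕b3⊕b5⊕b7⊕b9⊕b11⊕b13⊕b15 = 0⊕1⊕0⊕0⊕0⊕0⊕1⊕0 = 0
s2: b2⊕b3⊕b6⊕b7⊕b10⊕b11⊕b14⊕b15 = 1⊕1⊕0⊕0⊕0⊕0⊕1⊕0 = 1
s4: b4⊕b5⊕b6⊕b7⊕b12⊕b13⊕b14⊕b15 = 1⊕0⊕0⊕0⊕0⊕1⊕1⊕0 = 1
s8: b8⊕b9⊕b10⊕b11⊕b12⊕b13⊕b14⊕b15 = 0⊕0⊕0⊕0⊕0⊕1⊕1⊕0 = 0
Syndrome (s8...s1) = 0110 → position 6.
Overall parity (XOR of all 16 bits, including p0): 1⊕0⊕1⊕1⊕1⊕0⊕0⊕0⊕0⊕0⊕0⊕0⊕0⊕1⊕1⊕0 = 0
Overall=0, syndrome position=6 → double-bit error detected (uncorrectable).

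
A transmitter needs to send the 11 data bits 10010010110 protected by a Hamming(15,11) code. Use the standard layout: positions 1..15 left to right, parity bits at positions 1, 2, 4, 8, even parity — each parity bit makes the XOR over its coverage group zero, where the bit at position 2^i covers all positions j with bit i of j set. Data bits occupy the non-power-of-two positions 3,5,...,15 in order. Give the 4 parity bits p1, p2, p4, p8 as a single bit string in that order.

0011

Place data bits at non-power-of-two positions: b3=1, b5=0, b6=0, b7=1, b9=0, b10=0, b11=1, b12=0, b13=1, b14=1, b15=0.
p1 = XOR of data positions {3,5,7,9,11,13,15} = 1⊕0⊕1⊕0⊕1⊕1⊕0 = 0
p2 = XOR of data positions {3,6,7,10,11,14,15} = 1⊕0⊕1⊕0⊕1⊕1⊕0 = 0
p4 = XOR of data positions {5,6,7,12,13,14,15} = 0⊕0⊕1⊕0⊕1⊕1⊕0 = 1
p8 = XOR of data positions {9,10,11,12,13,14,15} = 0⊕0⊕1⊕0⊕1⊕1⊕0 = 1
Parity bits p1,p2,p4,p8 = 0011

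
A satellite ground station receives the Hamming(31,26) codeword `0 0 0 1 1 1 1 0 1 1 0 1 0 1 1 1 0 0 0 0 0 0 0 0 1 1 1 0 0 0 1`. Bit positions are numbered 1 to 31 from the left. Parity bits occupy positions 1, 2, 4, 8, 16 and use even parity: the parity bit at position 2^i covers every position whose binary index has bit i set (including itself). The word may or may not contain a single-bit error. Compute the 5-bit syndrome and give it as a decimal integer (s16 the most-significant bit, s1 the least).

s1: b1⊕b3⊕b5⊕b7⊕b9⊕b11⊕b13⊕b15⊕b17⊕b19⊕b21⊕b23⊕b25⊕b27⊕b29⊕b31 = 0⊕0⊕1⊕1⊕1⊕0⊕0⊕1⊕0⊕0⊕0⊕0⊕1⊕1⊕0⊕1 = 1
s2: b2⊕b3⊕b6⊕b7⊕b10⊕b11⊕b14⊕b15⊕b18⊕b19⊕b22⊕b23⊕b26⊕b27⊕b30⊕b31 = 0⊕0⊕1⊕1⊕1⊕0⊕1⊕1⊕0⊕0⊕0⊕0⊕1⊕1⊕0⊕1 = 0
s4: b4⊕b5⊕b6⊕b7⊕b12⊕b13⊕b14⊕b15⊕b20⊕b21⊕b22⊕b23⊕b28⊕b29⊕b30⊕b31 = 1⊕1⊕1⊕1⊕1⊕0⊕1⊕1⊕0⊕0⊕0⊕0⊕0⊕0⊕0⊕1 = 0
s8: b8⊕b9⊕b10⊕b11⊕b12⊕b13⊕b14⊕b15⊕b24⊕b25⊕b26⊕b27⊕b28⊕b29⊕b30⊕b31 = 0⊕1⊕1⊕0⊕1⊕0⊕1⊕1⊕0⊕1⊕1⊕1⊕0⊕0⊕0⊕1 = 1
s16: b16⊕b17⊕b18⊕b19⊕b20⊕b21⊕b22⊕b23⊕b24⊕b25⊕b26⊕b27⊕b28⊕b29⊕b30⊕b31 = 1⊕0⊕0⊕0⊕0⊕0⊕0⊕0⊕0⊕1⊕1⊕1⊕0⊕0⊕0⊕1 = 1
Syndrome (s16...s1) = 11001 → position 25.

25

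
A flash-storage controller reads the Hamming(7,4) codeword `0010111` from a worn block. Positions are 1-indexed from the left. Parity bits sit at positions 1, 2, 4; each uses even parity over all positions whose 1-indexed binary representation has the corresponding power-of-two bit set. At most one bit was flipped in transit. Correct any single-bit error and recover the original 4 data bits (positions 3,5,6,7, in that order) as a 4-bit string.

s1: b1⊕b3⊕b5⊕b7 = 0⊕1⊕1⊕1 = 1
s2: b2⊕b3⊕b6⊕b7 = 0⊕1⊕1⊕1 = 1
s4: b4⊕b5⊕b6⊕b7 = 0⊕1⊕1⊕1 = 1
Syndrome (s4...s1) = 111 → position 7.
Flip bit 7: corrected codeword = 0010110
Data bits at positions 3,5,6,7: 1110

1110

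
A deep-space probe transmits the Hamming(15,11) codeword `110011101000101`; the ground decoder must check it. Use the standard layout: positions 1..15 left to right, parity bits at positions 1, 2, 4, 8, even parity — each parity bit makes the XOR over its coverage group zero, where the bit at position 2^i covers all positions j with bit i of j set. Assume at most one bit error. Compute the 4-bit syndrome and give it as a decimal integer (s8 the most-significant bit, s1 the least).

s1: b1⊕b3⊕b5⊕b7⊕b9⊕b11⊕b13⊕b15 = 1⊕0⊕1⊕1⊕1⊕0⊕1⊕1 = 0
s2: b2⊕b3⊕b6⊕b7⊕b10⊕b11⊕b14⊕b15 = 1⊕0⊕1⊕1⊕0⊕0⊕0⊕1 = 0
s4: b4⊕b5⊕b6⊕b7⊕b12⊕b13⊕b14⊕b15 = 0⊕1⊕1⊕1⊕0⊕1⊕0⊕1 = 1
s8: b8⊕b9⊕b10⊕b11⊕b12⊕b13⊕b14⊕b15 = 0⊕1⊕0⊕0⊕0⊕1⊕0⊕1 = 1
Syndrome (s8...s1) = 1100 → position 12.

12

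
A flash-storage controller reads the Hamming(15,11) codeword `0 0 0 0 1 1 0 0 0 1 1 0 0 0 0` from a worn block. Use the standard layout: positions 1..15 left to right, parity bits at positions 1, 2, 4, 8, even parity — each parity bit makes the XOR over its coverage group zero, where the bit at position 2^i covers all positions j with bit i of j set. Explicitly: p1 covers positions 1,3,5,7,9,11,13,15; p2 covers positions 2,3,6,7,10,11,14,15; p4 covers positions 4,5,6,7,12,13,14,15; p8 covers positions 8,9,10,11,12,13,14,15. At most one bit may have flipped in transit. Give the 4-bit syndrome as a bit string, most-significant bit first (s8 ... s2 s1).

0010

s1: b1⊕b3⊕b5⊕b7⊕b9⊕b11⊕b13⊕b15 = 0⊕0⊕1⊕0⊕0⊕1⊕0⊕0 = 0
s2: b2⊕b3⊕b6⊕b7⊕b10⊕b11⊕b14⊕b15 = 0⊕0⊕1⊕0⊕1⊕1⊕0⊕0 = 1
s4: b4⊕b5⊕b6⊕b7⊕b12⊕b13⊕b14⊕b15 = 0⊕1⊕1⊕0⊕0⊕0⊕0⊕0 = 0
s8: b8⊕b9⊕b10⊕b11⊕b12⊕b13⊕b14⊕b15 = 0⊕0⊕1⊕1⊕0⊕0⊕0⊕0 = 0
Syndrome (s8...s1) = 0010 → position 2.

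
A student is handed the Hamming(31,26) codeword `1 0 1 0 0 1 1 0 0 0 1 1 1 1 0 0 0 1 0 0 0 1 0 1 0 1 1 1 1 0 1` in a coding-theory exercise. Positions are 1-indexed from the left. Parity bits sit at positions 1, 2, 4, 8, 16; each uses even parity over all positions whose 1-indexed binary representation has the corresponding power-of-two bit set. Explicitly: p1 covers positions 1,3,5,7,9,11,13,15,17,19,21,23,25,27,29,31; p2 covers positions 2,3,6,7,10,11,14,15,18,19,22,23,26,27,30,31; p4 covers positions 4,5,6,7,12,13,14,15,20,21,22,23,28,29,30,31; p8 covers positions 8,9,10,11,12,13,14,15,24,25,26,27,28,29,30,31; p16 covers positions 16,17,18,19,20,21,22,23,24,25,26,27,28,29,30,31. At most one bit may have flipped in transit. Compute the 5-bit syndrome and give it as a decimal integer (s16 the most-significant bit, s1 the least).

4

s1: b1⊕b3⊕b5⊕b7⊕b9⊕b11⊕b13⊕b15⊕b17⊕b19⊕b21⊕b23⊕b25⊕b27⊕b29⊕b31 = 1⊕1⊕0⊕1⊕0⊕1⊕1⊕0⊕0⊕0⊕0⊕0⊕0⊕1⊕1⊕1 = 0
s2: b2⊕b3⊕b6⊕b7⊕b10⊕b11⊕b14⊕b15⊕b18⊕b19⊕b22⊕b23⊕b26⊕b27⊕b30⊕b31 = 0⊕1⊕1⊕1⊕0⊕1⊕1⊕0⊕1⊕0⊕1⊕0⊕1⊕1⊕0⊕1 = 0
s4: b4⊕b5⊕b6⊕b7⊕b12⊕b13⊕b14⊕b15⊕b20⊕b21⊕b22⊕b23⊕b28⊕b29⊕b30⊕b31 = 0⊕0⊕1⊕1⊕1⊕1⊕1⊕0⊕0⊕0⊕1⊕0⊕1⊕1⊕0⊕1 = 1
s8: b8⊕b9⊕b10⊕b11⊕b12⊕b13⊕b14⊕b15⊕b24⊕b25⊕b26⊕b27⊕b28⊕b29⊕b30⊕b31 = 0⊕0⊕0⊕1⊕1⊕1⊕1⊕0⊕1⊕0⊕1⊕1⊕1⊕1⊕0⊕1 = 0
s16: b16⊕b17⊕b18⊕b19⊕b20⊕b21⊕b22⊕b23⊕b24⊕b25⊕b26⊕b27⊕b28⊕b29⊕b30⊕b31 = 0⊕0⊕1⊕0⊕0⊕0⊕1⊕0⊕1⊕0⊕1⊕1⊕1⊕1⊕0⊕1 = 0
Syndrome (s16...s1) = 00100 → position 4.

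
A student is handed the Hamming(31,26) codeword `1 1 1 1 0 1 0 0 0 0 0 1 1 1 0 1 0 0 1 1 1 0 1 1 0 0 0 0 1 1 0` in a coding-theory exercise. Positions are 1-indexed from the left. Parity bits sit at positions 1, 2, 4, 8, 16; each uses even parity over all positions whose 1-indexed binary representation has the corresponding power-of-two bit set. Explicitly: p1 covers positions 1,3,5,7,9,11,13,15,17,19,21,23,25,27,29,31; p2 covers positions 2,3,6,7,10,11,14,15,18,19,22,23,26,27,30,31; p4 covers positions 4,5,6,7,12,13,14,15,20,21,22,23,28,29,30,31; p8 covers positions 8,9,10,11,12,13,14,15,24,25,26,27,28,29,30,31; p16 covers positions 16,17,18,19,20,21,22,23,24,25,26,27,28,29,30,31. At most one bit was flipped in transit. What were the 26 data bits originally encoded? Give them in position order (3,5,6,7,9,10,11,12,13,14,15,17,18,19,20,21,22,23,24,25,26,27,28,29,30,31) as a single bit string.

s1: b1⊕b3⊕b5⊕b7⊕b9⊕b11⊕b13⊕b15⊕b17⊕b19⊕b21⊕b23⊕b25⊕b27⊕b29⊕b31 = 1⊕1⊕0⊕0⊕0⊕0⊕1⊕0⊕0⊕1⊕1⊕1⊕0⊕0⊕1⊕0 = 1
s2: b2⊕b3⊕b6⊕b7⊕b10⊕b11⊕b14⊕b15⊕b18⊕b19⊕b22⊕b23⊕b26⊕b27⊕b30⊕b31 = 1⊕1⊕1⊕0⊕0⊕0⊕1⊕0⊕0⊕1⊕0⊕1⊕0⊕0⊕1⊕0 = 1
s4: b4⊕b5⊕b6⊕b7⊕b12⊕b13⊕b14⊕b15⊕b20⊕b21⊕b22⊕b23⊕b28⊕b29⊕b30⊕b31 = 1⊕0⊕1⊕0⊕1⊕1⊕1⊕0⊕1⊕1⊕0⊕1⊕0⊕1⊕1⊕0 = 0
s8: b8⊕b9⊕b10⊕b11⊕b12⊕b13⊕b14⊕b15⊕b24⊕b25⊕b26⊕b27⊕b28⊕b29⊕b30⊕b31 = 0⊕0⊕0⊕0⊕1⊕1⊕1⊕0⊕1⊕0⊕0⊕0⊕0⊕1⊕1⊕0 = 0
s16: b16⊕b17⊕b18⊕b19⊕b20⊕b21⊕b22⊕b23⊕b24⊕b25⊕b26⊕b27⊕b28⊕b29⊕b30⊕b31 = 1⊕0⊕0⊕1⊕1⊕1⊕0⊕1⊕1⊕0⊕0⊕0⊕0⊕1⊕1⊕0 = 0
Syndrome (s16...s1) = 00011 → position 3.
Flip bit 3: corrected codeword = 1101010000011101001110110000110
Data bits at positions 3,5,6,7,9,10,11,12,13,14,15,17,18,19,20,21,22,23,24,25,26,27,28,29,30,31: 00100001110001110110000110

00100001110001110110000110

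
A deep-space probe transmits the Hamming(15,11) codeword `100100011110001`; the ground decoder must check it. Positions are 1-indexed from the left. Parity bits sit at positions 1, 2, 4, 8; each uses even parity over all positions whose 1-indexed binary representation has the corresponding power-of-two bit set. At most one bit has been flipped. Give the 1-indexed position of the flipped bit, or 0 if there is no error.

10

s1: b1⊕b3⊕b5⊕b7⊕b9⊕b11⊕b13⊕b15 = 1⊕0⊕0⊕0⊕1⊕1⊕0⊕1 = 0
s2: b2⊕b3⊕b6⊕b7⊕b10⊕b11⊕b14⊕b15 = 0⊕0⊕0⊕0⊕1⊕1⊕0⊕1 = 1
s4: b4⊕b5⊕b6⊕b7⊕b12⊕b13⊕b14⊕b15 = 1⊕0⊕0⊕0⊕0⊕0⊕0⊕1 = 0
s8: b8⊕b9⊕b10⊕b11⊕b12⊕b13⊕b14⊕b15 = 1⊕1⊕1⊕1⊕0⊕0⊕0⊕1 = 1
Syndrome (s8...s1) = 1010 → position 10.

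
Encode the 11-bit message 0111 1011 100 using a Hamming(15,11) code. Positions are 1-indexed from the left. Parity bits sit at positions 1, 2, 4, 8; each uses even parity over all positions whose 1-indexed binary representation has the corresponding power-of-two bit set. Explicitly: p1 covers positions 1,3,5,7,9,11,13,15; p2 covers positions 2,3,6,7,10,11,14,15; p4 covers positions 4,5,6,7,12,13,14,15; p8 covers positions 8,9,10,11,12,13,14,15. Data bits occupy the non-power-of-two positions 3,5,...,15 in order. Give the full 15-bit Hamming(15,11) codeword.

Place data bits at non-power-of-two positions: b3=0, b5=1, b6=1, b7=1, b9=1, b10=0, b11=1, b12=1, b13=1, b14=0, b15=0.
p1 = XOR of data positions {3,5,7,9,11,13,15} = 0⊕1⊕1⊕1⊕1⊕1⊕0 = 1
p2 = XOR of data positions {3,6,7,10,11,14,15} = 0⊕1⊕1⊕0⊕1⊕0⊕0 = 1
p4 = XOR of data positions {5,6,7,12,13,14,15} = 1⊕1⊕1⊕1⊕1⊕0⊕0 = 1
p8 = XOR of data positions {9,10,11,12,13,14,15} = 1⊕0⊕1⊕1⊕1⊕0⊕0 = 0
Codeword b1..b15 = 110111101011100

110111101011100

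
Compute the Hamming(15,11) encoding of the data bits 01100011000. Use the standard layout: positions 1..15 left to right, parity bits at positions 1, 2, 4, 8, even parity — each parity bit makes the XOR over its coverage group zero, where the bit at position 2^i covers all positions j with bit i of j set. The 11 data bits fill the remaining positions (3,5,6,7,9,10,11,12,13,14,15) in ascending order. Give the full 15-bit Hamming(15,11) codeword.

000111000011000

Place data bits at non-power-of-two positions: b3=0, b5=1, b6=1, b7=0, b9=0, b10=0, b11=1, b12=1, b13=0, b14=0, b15=0.
p1 = XOR of data positions {3,5,7,9,11,13,15} = 0⊕1⊕0⊕0⊕1⊕0⊕0 = 0
p2 = XOR of data positions {3,6,7,10,11,14,15} = 0⊕1⊕0⊕0⊕1⊕0⊕0 = 0
p4 = XOR of data positions {5,6,7,12,13,14,15} = 1⊕1⊕0⊕1⊕0⊕0⊕0 = 1
p8 = XOR of data positions {9,10,11,12,13,14,15} = 0⊕0⊕1⊕1⊕0⊕0⊕0 = 0
Codeword b1..b15 = 000111000011000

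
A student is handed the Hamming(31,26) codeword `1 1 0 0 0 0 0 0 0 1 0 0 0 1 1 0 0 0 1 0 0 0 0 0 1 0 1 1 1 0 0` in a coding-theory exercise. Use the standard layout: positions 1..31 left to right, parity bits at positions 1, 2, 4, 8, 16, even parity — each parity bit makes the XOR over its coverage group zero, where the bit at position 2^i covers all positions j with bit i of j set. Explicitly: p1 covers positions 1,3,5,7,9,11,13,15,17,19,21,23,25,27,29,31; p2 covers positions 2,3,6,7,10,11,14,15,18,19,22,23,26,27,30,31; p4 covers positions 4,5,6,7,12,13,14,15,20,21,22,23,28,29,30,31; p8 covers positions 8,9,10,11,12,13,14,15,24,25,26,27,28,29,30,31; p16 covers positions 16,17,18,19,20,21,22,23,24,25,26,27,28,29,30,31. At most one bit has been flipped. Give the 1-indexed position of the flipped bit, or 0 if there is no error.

s1: b1⊕b3⊕b5⊕b7⊕b9⊕b11⊕b13⊕b15⊕b17⊕b19⊕b21⊕b23⊕b25⊕b27⊕b29⊕b31 = 1⊕0⊕0⊕0⊕0⊕0⊕0⊕1⊕0⊕1⊕0⊕0⊕1⊕1⊕1⊕0 = 0
s2: b2⊕b3⊕b6⊕b7⊕b10⊕b11⊕b14⊕b15⊕b18⊕b19⊕b22⊕b23⊕b26⊕b27⊕b30⊕b31 = 1⊕0⊕0⊕0⊕1⊕0⊕1⊕1⊕0⊕1⊕0⊕0⊕0⊕1⊕0⊕0 = 0
s4: b4⊕b5⊕b6⊕b7⊕b12⊕b13⊕b14⊕b15⊕b20⊕b21⊕b22⊕b23⊕b28⊕b29⊕b30⊕b31 = 0⊕0⊕0⊕0⊕0⊕0⊕1⊕1⊕0⊕0⊕0⊕0⊕1⊕1⊕0⊕0 = 0
s8: b8⊕b9⊕b10⊕b11⊕b12⊕b13⊕b14⊕b15⊕b24⊕b25⊕b26⊕b27⊕b28⊕b29⊕b30⊕b31 = 0⊕0⊕1⊕0⊕0⊕0⊕1⊕1⊕0⊕1⊕0⊕1⊕1⊕1⊕0⊕0 = 1
s16: b16⊕b17⊕b18⊕b19⊕b20⊕b21⊕b22⊕b23⊕b24⊕b25⊕b26⊕b27⊕b28⊕b29⊕b30⊕b31 = 0⊕0⊕0⊕1⊕0⊕0⊕0⊕0⊕0⊕1⊕0⊕1⊕1⊕1⊕0⊕0 = 1
Syndrome (s16...s1) = 11000 → position 24.

24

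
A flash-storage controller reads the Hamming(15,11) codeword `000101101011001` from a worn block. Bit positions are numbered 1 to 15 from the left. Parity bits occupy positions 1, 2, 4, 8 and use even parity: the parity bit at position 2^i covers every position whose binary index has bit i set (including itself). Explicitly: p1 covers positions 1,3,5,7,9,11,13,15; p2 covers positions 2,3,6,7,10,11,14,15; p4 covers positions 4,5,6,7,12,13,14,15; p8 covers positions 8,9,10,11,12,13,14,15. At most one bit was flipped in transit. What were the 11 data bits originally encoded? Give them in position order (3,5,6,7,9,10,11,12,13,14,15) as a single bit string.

00111011001

s1: b1⊕b3⊕b5⊕b7⊕b9⊕b11⊕b13⊕b15 = 0⊕0⊕0⊕1⊕1⊕1⊕0⊕1 = 0
s2: b2⊕b3⊕b6⊕b7⊕b10⊕b11⊕b14⊕b15 = 0⊕0⊕1⊕1⊕0⊕1⊕0⊕1 = 0
s4: b4⊕b5⊕b6⊕b7⊕b12⊕b13⊕b14⊕b15 = 1⊕0⊕1⊕1⊕1⊕0⊕0⊕1 = 1
s8: b8⊕b9⊕b10⊕b11⊕b12⊕b13⊕b14⊕b15 = 0⊕1⊕0⊕1⊕1⊕0⊕0⊕1 = 0
Syndrome (s8...s1) = 0100 → position 4.
Flip bit 4: corrected codeword = 000001101011001
Data bits at positions 3,5,6,7,9,10,11,12,13,14,15: 00111011001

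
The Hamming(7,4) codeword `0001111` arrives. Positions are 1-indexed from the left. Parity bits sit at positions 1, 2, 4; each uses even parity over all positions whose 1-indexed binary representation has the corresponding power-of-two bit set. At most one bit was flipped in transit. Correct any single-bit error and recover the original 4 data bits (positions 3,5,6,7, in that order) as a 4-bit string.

s1: b1⊕b3⊕b5⊕b7 = 0⊕0⊕1⊕1 = 0
s2: b2⊕b3⊕b6⊕b7 = 0⊕0⊕1⊕1 = 0
s4: b4⊕b5⊕b6⊕b7 = 1⊕1⊕1⊕1 = 0
Syndrome (s4...s1) = 000 → position 0 (no error).
No correction needed.
Data bits at positions 3,5,6,7: 0111

0111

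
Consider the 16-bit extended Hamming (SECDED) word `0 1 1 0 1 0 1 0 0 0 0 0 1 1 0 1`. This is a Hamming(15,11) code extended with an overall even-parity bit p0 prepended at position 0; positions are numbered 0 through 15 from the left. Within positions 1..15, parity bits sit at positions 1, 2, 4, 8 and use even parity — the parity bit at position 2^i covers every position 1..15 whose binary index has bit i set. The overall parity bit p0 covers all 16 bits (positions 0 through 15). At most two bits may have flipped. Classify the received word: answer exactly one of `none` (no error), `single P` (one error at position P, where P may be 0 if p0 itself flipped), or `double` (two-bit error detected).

s1: b1⊕b3⊕b5⊕b7⊕b9⊕b11⊕b13⊕b15 = 1⊕0⊕0⊕0⊕0⊕0⊕1⊕1 = 1
s2: b2⊕b3⊕b6⊕b7⊕b10⊕b11⊕b14⊕b15 = 1⊕0⊕1⊕0⊕0⊕0⊕0⊕1 = 1
s4: b4⊕b5⊕b6⊕b7⊕b12⊕b13⊕b14⊕b15 = 1⊕0⊕1⊕0⊕1⊕1⊕0⊕1 = 1
s8: b8⊕b9⊕b10⊕b11⊕b12⊕b13⊕b14⊕b15 = 0⊕0⊕0⊕0⊕1⊕1⊕0⊕1 = 1
Syndrome (s8...s1) = 1111 → position 15.
Overall parity (XOR of all 16 bits, including p0): 0⊕1⊕1⊕0⊕1⊕0⊕1⊕0⊕0⊕0⊕0⊕0⊕1⊕1⊕0⊕1 = 1
Overall=1, syndrome position=15 → single-bit error at position 15.

single 15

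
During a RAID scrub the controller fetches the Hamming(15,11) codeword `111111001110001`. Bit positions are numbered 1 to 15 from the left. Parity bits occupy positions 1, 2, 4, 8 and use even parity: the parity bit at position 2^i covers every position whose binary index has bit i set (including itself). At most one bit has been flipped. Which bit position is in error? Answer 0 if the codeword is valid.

s1: b1⊕b3⊕b5⊕b7⊕b9⊕b11⊕b13⊕b15 = 1⊕1⊕1⊕0⊕1⊕1⊕0⊕1 = 0
s2: b2⊕b3⊕b6⊕b7⊕b10⊕b11⊕b14⊕b15 = 1⊕1⊕1⊕0⊕1⊕1⊕0⊕1 = 0
s4: b4⊕b5⊕b6⊕b7⊕b12⊕b13⊕b14⊕b15 = 1⊕1⊕1⊕0⊕0⊕0⊕0⊕1 = 0
s8: b8⊕b9⊕b10⊕b11⊕b12⊕b13⊕b14⊕b15 = 0⊕1⊕1⊕1⊕0⊕0⊕0⊕1 = 0
Syndrome (s8...s1) = 0000 → position 0 (no error).

0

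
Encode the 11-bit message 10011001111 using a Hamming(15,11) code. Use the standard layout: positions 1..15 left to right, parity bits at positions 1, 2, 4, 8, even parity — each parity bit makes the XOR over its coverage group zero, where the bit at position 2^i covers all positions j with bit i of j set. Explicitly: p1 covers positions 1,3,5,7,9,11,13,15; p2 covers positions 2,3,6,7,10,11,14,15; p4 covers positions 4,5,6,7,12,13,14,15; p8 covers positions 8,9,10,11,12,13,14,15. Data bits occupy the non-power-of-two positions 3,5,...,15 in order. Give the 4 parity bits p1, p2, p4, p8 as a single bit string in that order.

1011

Place data bits at non-power-of-two positions: b3=1, b5=0, b6=0, b7=1, b9=1, b10=0, b11=0, b12=1, b13=1, b14=1, b15=1.
p1 = XOR of data positions {3,5,7,9,11,13,15} = 1⊕0⊕1⊕1⊕0⊕1⊕1 = 1
p2 = XOR of data positions {3,6,7,10,11,14,15} = 1⊕0⊕1⊕0⊕0⊕1⊕1 = 0
p4 = XOR of data positions {5,6,7,12,13,14,15} = 0⊕0⊕1⊕1⊕1⊕1⊕1 = 1
p8 = XOR of data positions {9,10,11,12,13,14,15} = 1⊕0⊕0⊕1⊕1⊕1⊕1 = 1
Parity bits p1,p2,p4,p8 = 1011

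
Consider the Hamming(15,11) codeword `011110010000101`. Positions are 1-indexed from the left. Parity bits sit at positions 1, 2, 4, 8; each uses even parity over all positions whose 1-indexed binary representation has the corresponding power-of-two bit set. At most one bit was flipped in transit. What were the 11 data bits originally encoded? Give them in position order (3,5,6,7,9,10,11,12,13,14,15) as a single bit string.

s1: b1⊕b3⊕b5⊕b7⊕b9⊕b11⊕b13⊕b15 = 0⊕1⊕1⊕0⊕0⊕0⊕1⊕1 = 0
s2: b2⊕b3⊕b6⊕b7⊕b10⊕b11⊕b14⊕b15 = 1⊕1⊕0⊕0⊕0⊕0⊕0⊕1 = 1
s4: b4⊕b5⊕b6⊕b7⊕b12⊕b13⊕b14⊕b15 = 1⊕1⊕0⊕0⊕0⊕1⊕0⊕1 = 0
s8: b8⊕b9⊕b10⊕b11⊕b12⊕b13⊕b14⊕b15 = 1⊕0⊕0⊕0⊕0⊕1⊕0⊕1 = 1
Syndrome (s8...s1) = 1010 → position 10.
Flip bit 10: corrected codeword = 011110010100101
Data bits at positions 3,5,6,7,9,10,11,12,13,14,15: 11000100101

11000100101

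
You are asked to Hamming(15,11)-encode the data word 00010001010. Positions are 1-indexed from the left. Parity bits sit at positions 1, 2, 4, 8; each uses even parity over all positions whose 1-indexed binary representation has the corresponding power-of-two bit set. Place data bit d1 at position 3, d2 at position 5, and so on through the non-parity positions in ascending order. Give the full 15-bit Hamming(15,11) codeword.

100100100001010

Place data bits at non-power-of-two positions: b3=0, b5=0, b6=0, b7=1, b9=0, b10=0, b11=0, b12=1, b13=0, b14=1, b15=0.
p1 = XOR of data positions {3,5,7,9,11,13,15} = 0⊕0⊕1⊕0⊕0⊕0⊕0 = 1
p2 = XOR of data positions {3,6,7,10,11,14,15} = 0⊕0⊕1⊕0⊕0⊕1⊕0 = 0
p4 = XOR of data positions {5,6,7,12,13,14,15} = 0⊕0⊕1⊕1⊕0⊕1⊕0 = 1
p8 = XOR of data positions {9,10,11,12,13,14,15} = 0⊕0⊕0⊕1⊕0⊕1⊕0 = 0
Codeword b1..b15 = 100100100001010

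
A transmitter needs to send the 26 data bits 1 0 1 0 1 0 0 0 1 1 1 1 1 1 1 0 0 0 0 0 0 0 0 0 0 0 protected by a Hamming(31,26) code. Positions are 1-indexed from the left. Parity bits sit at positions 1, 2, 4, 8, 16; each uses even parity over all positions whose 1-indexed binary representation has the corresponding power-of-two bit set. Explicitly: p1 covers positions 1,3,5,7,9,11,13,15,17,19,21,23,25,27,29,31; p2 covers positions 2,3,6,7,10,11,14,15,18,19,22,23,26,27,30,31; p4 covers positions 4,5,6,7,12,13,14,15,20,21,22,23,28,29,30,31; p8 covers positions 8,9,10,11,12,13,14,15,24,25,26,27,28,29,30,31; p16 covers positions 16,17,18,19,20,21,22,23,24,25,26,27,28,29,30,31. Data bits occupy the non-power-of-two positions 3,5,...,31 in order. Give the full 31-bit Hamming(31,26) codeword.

0011010010001110111100000000000

Place data bits at non-power-of-two positions: b3=1, b5=0, b6=1, b7=0, b9=1, b10=0, b11=0, b12=0, b13=1, b14=1, b15=1, b17=1, b18=1, b19=1, b20=1, b21=0, b22=0, b23=0, b24=0, b25=0, b26=0, b27=0, b28=0, b29=0, b30=0, b31=0.
p1 = XOR of data positions {3,5,7,9,11,13,15,17,19,21,23,25,27,29,31} = 1⊕0⊕0⊕1⊕0⊕1⊕1⊕1⊕1⊕0⊕0⊕0⊕0⊕0⊕0 = 0
p2 = XOR of data positions {3,6,7,10,11,14,15,18,19,22,23,26,27,30,31} = 1⊕1⊕0⊕0⊕0⊕1⊕1⊕1⊕1⊕0⊕0⊕0⊕0⊕0⊕0 = 0
p4 = XOR of data positions {5,6,7,12,13,14,15,20,21,22,23,28,29,30,31} = 0⊕1⊕0⊕0⊕1⊕1⊕1⊕1⊕0⊕0⊕0⊕0⊕0⊕0⊕0 = 1
p8 = XOR of data positions {9,10,11,12,13,14,15,24,25,26,27,28,29,30,31} = 1⊕0⊕0⊕0⊕1⊕1⊕1⊕0⊕0⊕0⊕0⊕0⊕0⊕0⊕0 = 0
p16 = XOR of data positions {17,18,19,20,21,22,23,24,25,26,27,28,29,30,31} = 1⊕1⊕1⊕1⊕0⊕0⊕0⊕0⊕0⊕0⊕0⊕0⊕0⊕0⊕0 = 0
Codeword b1..b31 = 0011010010001110111100000000000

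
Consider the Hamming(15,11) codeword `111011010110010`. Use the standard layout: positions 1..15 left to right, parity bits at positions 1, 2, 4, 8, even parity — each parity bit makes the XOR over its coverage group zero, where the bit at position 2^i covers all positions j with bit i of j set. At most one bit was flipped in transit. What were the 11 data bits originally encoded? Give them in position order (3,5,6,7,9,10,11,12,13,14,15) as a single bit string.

s1: b1⊕b3⊕b5⊕b7⊕b9⊕b11⊕b13⊕b15 = 1⊕1⊕1⊕0⊕0⊕1⊕0⊕0 = 0
s2: b2⊕b3⊕b6⊕b7⊕b10⊕b11⊕b14⊕b15 = 1⊕1⊕1⊕0⊕1⊕1⊕1⊕0 = 0
s4: b4⊕b5⊕b6⊕b7⊕b12⊕b13⊕b14⊕b15 = 0⊕1⊕1⊕0⊕0⊕0⊕1⊕0 = 1
s8: b8⊕b9⊕b10⊕b11⊕b12⊕b13⊕b14⊕b15 = 1⊕0⊕1⊕1⊕0⊕0⊕1⊕0 = 0
Syndrome (s8...s1) = 0100 → position 4.
Flip bit 4: corrected codeword = 111111010110010
Data bits at positions 3,5,6,7,9,10,11,12,13,14,15: 11100110010

11100110010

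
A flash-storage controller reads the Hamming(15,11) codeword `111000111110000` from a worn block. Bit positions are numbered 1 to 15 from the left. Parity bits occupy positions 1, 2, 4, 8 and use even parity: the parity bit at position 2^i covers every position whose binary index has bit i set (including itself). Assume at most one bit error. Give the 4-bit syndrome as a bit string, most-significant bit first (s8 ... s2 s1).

0111

s1: b1⊕b3⊕b5⊕b7⊕b9⊕b11⊕b13⊕b15 = 1⊕1⊕0⊕1⊕1⊕1⊕0⊕0 = 1
s2: b2⊕b3⊕b6⊕b7⊕b10⊕b11⊕b14⊕b15 = 1⊕1⊕0⊕1⊕1⊕1⊕0⊕0 = 1
s4: b4⊕b5⊕b6⊕b7⊕b12⊕b13⊕b14⊕b15 = 0⊕0⊕0⊕1⊕0⊕0⊕0⊕0 = 1
s8: b8⊕b9⊕b10⊕b11⊕b12⊕b13⊕b14⊕b15 = 1⊕1⊕1⊕1⊕0⊕0⊕0⊕0 = 0
Syndrome (s8...s1) = 0111 → position 7.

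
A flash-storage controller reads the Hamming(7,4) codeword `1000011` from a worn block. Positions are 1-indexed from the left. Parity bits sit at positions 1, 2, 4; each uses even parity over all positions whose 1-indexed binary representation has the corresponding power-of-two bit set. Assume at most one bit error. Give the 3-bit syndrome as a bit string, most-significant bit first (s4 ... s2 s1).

s1: b1⊕b3⊕b5⊕b7 = 1⊕0⊕0⊕1 = 0
s2: b2⊕b3⊕b6⊕b7 = 0⊕0⊕1⊕1 = 0
s4: b4⊕b5⊕b6⊕b7 = 0⊕0⊕1⊕1 = 0
Syndrome (s4...s1) = 000 → position 0 (no error).

000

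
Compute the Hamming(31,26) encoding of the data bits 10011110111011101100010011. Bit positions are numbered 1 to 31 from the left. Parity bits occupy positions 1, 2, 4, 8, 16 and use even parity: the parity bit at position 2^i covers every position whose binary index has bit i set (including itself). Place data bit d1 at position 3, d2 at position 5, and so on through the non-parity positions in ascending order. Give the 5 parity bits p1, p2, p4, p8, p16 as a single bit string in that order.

Place data bits at non-power-of-two positions: b3=1, b5=0, b6=0, b7=1, b9=1, b10=1, b11=1, b12=0, b13=1, b14=1, b15=1, b17=0, b18=1, b19=1, b20=1, b21=0, b22=1, b23=1, b24=0, b25=0, b26=0, b27=1, b28=0, b29=0, b30=1, b31=1.
p1 = XOR of data positions {3,5,7,9,11,13,15,17,19,21,23,25,27,29,31} = 1⊕0⊕1⊕1⊕1⊕1⊕1⊕0⊕1⊕0⊕1⊕0⊕1⊕0⊕1 = 0
p2 = XOR of data positions {3,6,7,10,11,14,15,18,19,22,23,26,27,30,31} = 1⊕0⊕1⊕1⊕1⊕1⊕1⊕1⊕1⊕1⊕1⊕0⊕1⊕1⊕1 = 1
p4 = XOR of data positions {5,6,7,12,13,14,15,20,21,22,23,28,29,30,31} = 0⊕0⊕1⊕0⊕1⊕1⊕1⊕1⊕0⊕1⊕1⊕0⊕0⊕1⊕1 = 1
p8 = XOR of data positions {9,10,11,12,13,14,15,24,25,26,27,28,29,30,31} = 1⊕1⊕1⊕0⊕1⊕1⊕1⊕0⊕0⊕0⊕1⊕0⊕0⊕1⊕1 = 1
p16 = XOR of data positions {17,18,19,20,21,22,23,24,25,26,27,28,29,30,31} = 0⊕1⊕1⊕1⊕0⊕1⊕1⊕0⊕0⊕0⊕1⊕0⊕0⊕1⊕1 = 0
Parity bits p1,p2,p4,p8,p16 = 01110

01110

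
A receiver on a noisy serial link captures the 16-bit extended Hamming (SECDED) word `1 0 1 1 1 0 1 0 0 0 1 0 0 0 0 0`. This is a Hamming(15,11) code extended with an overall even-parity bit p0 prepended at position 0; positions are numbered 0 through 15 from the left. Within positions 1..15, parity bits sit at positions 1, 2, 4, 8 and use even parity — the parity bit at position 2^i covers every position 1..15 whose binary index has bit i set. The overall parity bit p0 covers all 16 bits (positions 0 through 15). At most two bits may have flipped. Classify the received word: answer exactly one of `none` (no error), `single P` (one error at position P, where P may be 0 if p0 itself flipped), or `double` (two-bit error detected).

s1: b1⊕b3⊕b5⊕b7⊕b9⊕b11⊕b13⊕b15 = 0⊕1⊕0⊕0⊕0⊕0⊕0⊕0 = 1
s2: b2⊕b3⊕b6⊕b7⊕b10⊕b11⊕b14⊕b15 = 1⊕1⊕1⊕0⊕1⊕0⊕0⊕0 = 0
s4: b4⊕b5⊕b6⊕b7⊕b12⊕b13⊕b14⊕b15 = 1⊕0⊕1⊕0⊕0⊕0⊕0⊕0 = 0
s8: b8⊕b9⊕b10⊕b11⊕b12⊕b13⊕b14⊕b15 = 0⊕0⊕1⊕0⊕0⊕0⊕0⊕0 = 1
Syndrome (s8...s1) = 1001 → position 9.
Overall parity (XOR of all 16 bits, including p0): 1⊕0⊕1⊕1⊕1⊕0⊕1⊕0⊕0⊕0⊕1⊕0⊕0⊕0⊕0⊕0 = 0
Overall=0, syndrome position=9 → double-bit error detected (uncorrectable).

double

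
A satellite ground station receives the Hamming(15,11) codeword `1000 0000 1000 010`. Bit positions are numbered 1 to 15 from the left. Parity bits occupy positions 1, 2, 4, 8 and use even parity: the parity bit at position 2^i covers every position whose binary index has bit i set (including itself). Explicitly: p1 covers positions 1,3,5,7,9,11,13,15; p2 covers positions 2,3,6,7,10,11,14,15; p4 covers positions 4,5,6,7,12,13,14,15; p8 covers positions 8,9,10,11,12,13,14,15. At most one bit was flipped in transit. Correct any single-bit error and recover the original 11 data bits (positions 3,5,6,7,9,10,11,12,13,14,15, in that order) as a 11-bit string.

00101000010

s1: b1⊕b3⊕b5⊕b7⊕b9⊕b11⊕b13⊕b15 = 1⊕0⊕0⊕0⊕1⊕0⊕0⊕0 = 0
s2: b2⊕b3⊕b6⊕b7⊕b10⊕b11⊕b14⊕b15 = 0⊕0⊕0⊕0⊕0⊕0⊕1⊕0 = 1
s4: b4⊕b5⊕b6⊕b7⊕b12⊕b13⊕b14⊕b15 = 0⊕0⊕0⊕0⊕0⊕0⊕1⊕0 = 1
s8: b8⊕b9⊕b10⊕b11⊕b12⊕b13⊕b14⊕b15 = 0⊕1⊕0⊕0⊕0⊕0⊕1⊕0 = 0
Syndrome (s8...s1) = 0110 → position 6.
Flip bit 6: corrected codeword = 100001001000010
Data bits at positions 3,5,6,7,9,10,11,12,13,14,15: 00101000010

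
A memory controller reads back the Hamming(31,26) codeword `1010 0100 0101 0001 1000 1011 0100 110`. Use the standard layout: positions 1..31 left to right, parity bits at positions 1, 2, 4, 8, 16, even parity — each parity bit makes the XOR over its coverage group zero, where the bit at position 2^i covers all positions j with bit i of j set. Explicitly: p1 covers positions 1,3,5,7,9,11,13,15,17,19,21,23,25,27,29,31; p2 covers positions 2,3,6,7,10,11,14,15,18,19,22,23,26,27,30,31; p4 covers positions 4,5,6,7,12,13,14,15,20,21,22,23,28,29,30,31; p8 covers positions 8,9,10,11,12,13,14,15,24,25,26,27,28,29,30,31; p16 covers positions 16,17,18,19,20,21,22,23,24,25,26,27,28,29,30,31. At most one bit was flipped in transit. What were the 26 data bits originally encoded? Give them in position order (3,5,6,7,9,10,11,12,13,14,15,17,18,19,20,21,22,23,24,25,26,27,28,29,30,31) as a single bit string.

s1: b1⊕b3⊕b5⊕b7⊕b9⊕b11⊕b13⊕b15⊕b17⊕b19⊕b21⊕b23⊕b25⊕b27⊕b29⊕b31 = 1⊕1⊕0⊕0⊕0⊕0⊕0⊕0⊕1⊕0⊕1⊕1⊕0⊕0⊕1⊕0 = 0
s2: b2⊕b3⊕b6⊕b7⊕b10⊕b11⊕b14⊕b15⊕b18⊕b19⊕b22⊕b23⊕b26⊕b27⊕b30⊕b31 = 0⊕1⊕1⊕0⊕1⊕0⊕0⊕0⊕0⊕0⊕0⊕1⊕1⊕0⊕1⊕0 = 0
s4: b4⊕b5⊕b6⊕b7⊕b12⊕b13⊕b14⊕b15⊕b20⊕b21⊕b22⊕b23⊕b28⊕b29⊕b30⊕b31 = 0⊕0⊕1⊕0⊕1⊕0⊕0⊕0⊕0⊕1⊕0⊕1⊕0⊕1⊕1⊕0 = 0
s8: b8⊕b9⊕b10⊕b11⊕b12⊕b13⊕b14⊕b15⊕b24⊕b25⊕b26⊕b27⊕b28⊕b29⊕b30⊕b31 = 0⊕0⊕1⊕0⊕1⊕0⊕0⊕0⊕1⊕0⊕1⊕0⊕0⊕1⊕1⊕0 = 0
s16: b16⊕b17⊕b18⊕b19⊕b20⊕b21⊕b22⊕b23⊕b24⊕b25⊕b26⊕b27⊕b28⊕b29⊕b30⊕b31 = 1⊕1⊕0⊕0⊕0⊕1⊕0⊕1⊕1⊕0⊕1⊕0⊕0⊕1⊕1⊕0 = 0
Syndrome (s16...s1) = 00000 → position 0 (no error).
No correction needed.
Data bits at positions 3,5,6,7,9,10,11,12,13,14,15,17,18,19,20,21,22,23,24,25,26,27,28,29,30,31: 10100101000100010110100110

10100101000100010110100110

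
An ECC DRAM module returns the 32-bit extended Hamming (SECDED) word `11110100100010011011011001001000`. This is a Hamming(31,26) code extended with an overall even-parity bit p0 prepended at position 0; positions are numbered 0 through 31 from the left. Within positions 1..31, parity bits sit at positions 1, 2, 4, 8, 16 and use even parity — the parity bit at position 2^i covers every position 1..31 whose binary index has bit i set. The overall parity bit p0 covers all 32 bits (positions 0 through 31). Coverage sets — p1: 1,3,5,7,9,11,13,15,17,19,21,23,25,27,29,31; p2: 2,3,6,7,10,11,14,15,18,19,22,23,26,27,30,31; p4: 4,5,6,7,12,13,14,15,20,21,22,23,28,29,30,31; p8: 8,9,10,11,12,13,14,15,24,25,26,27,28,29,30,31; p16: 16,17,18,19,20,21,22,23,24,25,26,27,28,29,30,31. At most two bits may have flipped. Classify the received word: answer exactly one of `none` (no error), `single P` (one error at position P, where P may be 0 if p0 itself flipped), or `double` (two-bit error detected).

s1: b1⊕b3⊕b5⊕b7⊕b9⊕b11⊕b13⊕b15⊕b17⊕b19⊕b21⊕b23⊕b25⊕b27⊕b29⊕b31 = 1⊕1⊕1⊕0⊕0⊕0⊕0⊕1⊕0⊕1⊕1⊕0⊕1⊕0⊕0⊕0 = 1
s2: b2⊕b3⊕b6⊕b7⊕b10⊕b11⊕b14⊕b15⊕b18⊕b19⊕b22⊕b23⊕b26⊕b27⊕b30⊕b31 = 1⊕1⊕0⊕0⊕0⊕0⊕0⊕1⊕1⊕1⊕1⊕0⊕0⊕0⊕0⊕0 = 0
s4: b4⊕b5⊕b6⊕b7⊕b12⊕b13⊕b14⊕b15⊕b20⊕b21⊕b22⊕b23⊕b28⊕b29⊕b30⊕b31 = 0⊕1⊕0⊕0⊕1⊕0⊕0⊕1⊕0⊕1⊕1⊕0⊕1⊕0⊕0⊕0 = 0
s8: b8⊕b9⊕b10⊕b11⊕b12⊕b13⊕b14⊕b15⊕b24⊕b25⊕b26⊕b27⊕b28⊕b29⊕b30⊕b31 = 1⊕0⊕0⊕0⊕1⊕0⊕0⊕1⊕0⊕1⊕0⊕0⊕1⊕0⊕0⊕0 = 1
s16: b16⊕b17⊕b18⊕b19⊕b20⊕b21⊕b22⊕b23⊕b24⊕b25⊕b26⊕b27⊕b28⊕b29⊕b30⊕b31 = 1⊕0⊕1⊕1⊕0⊕1⊕1⊕0⊕0⊕1⊕0⊕0⊕1⊕0⊕0⊕0 = 1
Syndrome (s16...s1) = 11001 → position 25.
Overall parity (XOR of all 32 bits, including p0): 1⊕1⊕1⊕1⊕0⊕1⊕0⊕0⊕1⊕0⊕0⊕0⊕1⊕0⊕0⊕1⊕1⊕0⊕1⊕1⊕0⊕1⊕1⊕0⊕0⊕1⊕0⊕0⊕1⊕0⊕0⊕0 = 1
Overall=1, syndrome position=25 → single-bit error at position 25.

single 25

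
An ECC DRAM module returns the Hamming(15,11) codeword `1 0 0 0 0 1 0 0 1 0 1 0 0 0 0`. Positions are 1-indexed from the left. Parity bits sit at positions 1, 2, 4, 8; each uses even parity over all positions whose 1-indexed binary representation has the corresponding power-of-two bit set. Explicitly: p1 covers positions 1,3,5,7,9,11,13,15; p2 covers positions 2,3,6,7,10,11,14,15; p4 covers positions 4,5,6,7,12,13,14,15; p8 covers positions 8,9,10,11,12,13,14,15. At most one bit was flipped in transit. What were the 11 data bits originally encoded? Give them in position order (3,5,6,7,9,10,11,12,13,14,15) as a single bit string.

01101010000

s1: b1⊕b3⊕b5⊕b7⊕b9⊕b11⊕b13⊕b15 = 1⊕0⊕0⊕0⊕1⊕1⊕0⊕0 = 1
s2: b2⊕b3⊕b6⊕b7⊕b10⊕b11⊕b14⊕b15 = 0⊕0⊕1⊕0⊕0⊕1⊕0⊕0 = 0
s4: b4⊕b5⊕b6⊕b7⊕b12⊕b13⊕b14⊕b15 = 0⊕0⊕1⊕0⊕0⊕0⊕0⊕0 = 1
s8: b8⊕b9⊕b10⊕b11⊕b12⊕b13⊕b14⊕b15 = 0⊕1⊕0⊕1⊕0⊕0⊕0⊕0 = 0
Syndrome (s8...s1) = 0101 → position 5.
Flip bit 5: corrected codeword = 100011001010000
Data bits at positions 3,5,6,7,9,10,11,12,13,14,15: 01101010000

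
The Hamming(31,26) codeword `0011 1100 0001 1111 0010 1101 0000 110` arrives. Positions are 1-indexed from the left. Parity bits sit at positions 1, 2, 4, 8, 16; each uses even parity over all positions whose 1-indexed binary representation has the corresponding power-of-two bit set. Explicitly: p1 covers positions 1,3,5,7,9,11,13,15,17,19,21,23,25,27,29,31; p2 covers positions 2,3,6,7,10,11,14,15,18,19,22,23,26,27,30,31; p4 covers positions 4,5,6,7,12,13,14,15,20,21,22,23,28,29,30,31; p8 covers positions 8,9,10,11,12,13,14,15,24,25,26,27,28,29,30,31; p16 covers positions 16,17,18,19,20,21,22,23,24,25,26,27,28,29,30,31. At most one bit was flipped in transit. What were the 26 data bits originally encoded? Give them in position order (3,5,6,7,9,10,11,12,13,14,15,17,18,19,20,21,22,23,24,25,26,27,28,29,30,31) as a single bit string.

11100001111001011010000111

s1: b1⊕b3⊕b5⊕b7⊕b9⊕b11⊕b13⊕b15⊕b17⊕b19⊕b21⊕b23⊕b25⊕b27⊕b29⊕b31 = 0⊕1⊕1⊕0⊕0⊕0⊕1⊕1⊕0⊕1⊕1⊕0⊕0⊕0⊕1⊕0 = 1
s2: b2⊕b3⊕b6⊕b7⊕b10⊕b11⊕b14⊕b15⊕b18⊕b19⊕b22⊕b23⊕b26⊕b27⊕b30⊕b31 = 0⊕1⊕1⊕0⊕0⊕0⊕1⊕1⊕0⊕1⊕1⊕0⊕0⊕0⊕1⊕0 = 1
s4: b4⊕b5⊕b6⊕b7⊕b12⊕b13⊕b14⊕b15⊕b20⊕b21⊕b22⊕b23⊕b28⊕b29⊕b30⊕b31 = 1⊕1⊕1⊕0⊕1⊕1⊕1⊕1⊕0⊕1⊕1⊕0⊕0⊕1⊕1⊕0 = 1
s8: b8⊕b9⊕b10⊕b11⊕b12⊕b13⊕b14⊕b15⊕b24⊕b25⊕b26⊕b27⊕b28⊕b29⊕b30⊕b31 = 0⊕0⊕0⊕0⊕1⊕1⊕1⊕1⊕1⊕0⊕0⊕0⊕0⊕1⊕1⊕0 = 1
s16: b16⊕b17⊕b18⊕b19⊕b20⊕b21⊕b22⊕b23⊕b24⊕b25⊕b26⊕b27⊕b28⊕b29⊕b30⊕b31 = 1⊕0⊕0⊕1⊕0⊕1⊕1⊕0⊕1⊕0⊕0⊕0⊕0⊕1⊕1⊕0 = 1
Syndrome (s16...s1) = 11111 → position 31.
Flip bit 31: corrected codeword = 0011110000011111001011010000111
Data bits at positions 3,5,6,7,9,10,11,12,13,14,15,17,18,19,20,21,22,23,24,25,26,27,28,29,30,31: 11100001111001011010000111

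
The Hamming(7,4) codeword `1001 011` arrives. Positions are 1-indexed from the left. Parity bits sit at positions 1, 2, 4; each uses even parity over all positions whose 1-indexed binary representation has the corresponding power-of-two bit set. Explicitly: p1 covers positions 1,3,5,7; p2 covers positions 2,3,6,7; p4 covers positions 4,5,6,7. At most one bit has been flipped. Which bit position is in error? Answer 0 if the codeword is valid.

4

s1: b1⊕b3⊕b5⊕b7 = 1⊕0⊕0⊕1 = 0
s2: b2⊕b3⊕b6⊕b7 = 0⊕0⊕1⊕1 = 0
s4: b4⊕b5⊕b6⊕b7 = 1⊕0⊕1⊕1 = 1
Syndrome (s4...s1) = 100 → position 4.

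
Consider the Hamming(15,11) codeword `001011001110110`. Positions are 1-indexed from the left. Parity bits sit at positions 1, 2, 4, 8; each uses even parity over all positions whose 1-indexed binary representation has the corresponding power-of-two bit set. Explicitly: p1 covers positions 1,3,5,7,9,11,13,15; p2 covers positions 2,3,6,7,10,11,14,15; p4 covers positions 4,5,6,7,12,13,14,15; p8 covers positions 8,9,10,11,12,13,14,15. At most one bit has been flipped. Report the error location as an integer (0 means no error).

s1: b1⊕b3⊕b5⊕b7⊕b9⊕b11⊕b13⊕b15 = 0⊕1⊕1⊕0⊕1⊕1⊕1⊕0 = 1
s2: b2⊕b3⊕b6⊕b7⊕b10⊕b11⊕b14⊕b15 = 0⊕1⊕1⊕0⊕1⊕1⊕1⊕0 = 1
s4: b4⊕b5⊕b6⊕b7⊕b12⊕b13⊕b14⊕b15 = 0⊕1⊕1⊕0⊕0⊕1⊕1⊕0 = 0
s8: b8⊕b9⊕b10⊕b11⊕b12⊕b13⊕b14⊕b15 = 0⊕1⊕1⊕1⊕0⊕1⊕1⊕0 = 1
Syndrome (s8...s1) = 1011 → position 11.

11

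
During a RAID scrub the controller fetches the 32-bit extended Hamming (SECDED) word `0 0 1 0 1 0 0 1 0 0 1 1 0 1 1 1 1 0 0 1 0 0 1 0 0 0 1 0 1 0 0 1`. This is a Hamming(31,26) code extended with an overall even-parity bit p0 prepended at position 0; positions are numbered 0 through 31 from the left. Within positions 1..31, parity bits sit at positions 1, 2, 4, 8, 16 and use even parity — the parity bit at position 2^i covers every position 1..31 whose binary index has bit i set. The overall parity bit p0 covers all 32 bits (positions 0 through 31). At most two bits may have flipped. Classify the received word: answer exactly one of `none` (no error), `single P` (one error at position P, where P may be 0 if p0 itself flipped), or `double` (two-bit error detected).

s1: b1⊕b3⊕b5⊕b7⊕b9⊕b11⊕b13⊕b15⊕b17⊕b19⊕b21⊕b23⊕b25⊕b27⊕b29⊕b31 = 0⊕0⊕0⊕1⊕0⊕1⊕1⊕1⊕0⊕1⊕0⊕0⊕0⊕0⊕0⊕1 = 0
s2: b2⊕b3⊕b6⊕b7⊕b10⊕b11⊕b14⊕b15⊕b18⊕b19⊕b22⊕b23⊕b26⊕b27⊕b30⊕b31 = 1⊕0⊕0⊕1⊕1⊕1⊕1⊕1⊕0⊕1⊕1⊕0⊕1⊕0⊕0⊕1 = 0
s4: b4⊕b5⊕b6⊕b7⊕b12⊕b13⊕b14⊕b15⊕b20⊕b21⊕b22⊕b23⊕b28⊕b29⊕b30⊕b31 = 1⊕0⊕0⊕1⊕0⊕1⊕1⊕1⊕0⊕0⊕1⊕0⊕1⊕0⊕0⊕1 = 0
s8: b8⊕b9⊕b10⊕b11⊕b12⊕b13⊕b14⊕b15⊕b24⊕b25⊕b26⊕b27⊕b28⊕b29⊕b30⊕b31 = 0⊕0⊕1⊕1⊕0⊕1⊕1⊕1⊕0⊕0⊕1⊕0⊕1⊕0⊕0⊕1 = 0
s16: b16⊕b17⊕b18⊕b19⊕b20⊕b21⊕b22⊕b23⊕b24⊕b25⊕b26⊕b27⊕b28⊕b29⊕b30⊕b31 = 1⊕0⊕0⊕1⊕0⊕0⊕1⊕0⊕0⊕0⊕1⊕0⊕1⊕0⊕0⊕1 = 0
Syndrome (s16...s1) = 00000 → position 0 (no error).
Overall parity (XOR of all 32 bits, including p0): 0⊕0⊕1⊕0⊕1⊕0⊕0⊕1⊕0⊕0⊕1⊕1⊕0⊕1⊕1⊕1⊕1⊕0⊕0⊕1⊕0⊕0⊕1⊕0⊕0⊕0⊕1⊕0⊕1⊕0⊕0⊕1 = 0
Overall=0, syndrome position=0 → no error.

none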